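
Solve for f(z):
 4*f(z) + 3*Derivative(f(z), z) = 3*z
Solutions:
 f(z) = C1*exp(-4*z/3) + 3*z/4 - 9/16


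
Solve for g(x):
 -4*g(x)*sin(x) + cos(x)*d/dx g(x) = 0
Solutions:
 g(x) = C1/cos(x)^4


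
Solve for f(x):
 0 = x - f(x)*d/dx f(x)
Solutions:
 f(x) = -sqrt(C1 + x^2)
 f(x) = sqrt(C1 + x^2)


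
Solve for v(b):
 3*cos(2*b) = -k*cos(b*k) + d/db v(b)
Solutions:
 v(b) = C1 + 3*sin(2*b)/2 + sin(b*k)


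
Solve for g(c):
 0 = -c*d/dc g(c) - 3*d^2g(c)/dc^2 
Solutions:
 g(c) = C1 + C2*erf(sqrt(6)*c/6)


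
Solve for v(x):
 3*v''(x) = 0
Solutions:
 v(x) = C1 + C2*x


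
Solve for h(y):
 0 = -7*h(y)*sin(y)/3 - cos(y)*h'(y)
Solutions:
 h(y) = C1*cos(y)^(7/3)


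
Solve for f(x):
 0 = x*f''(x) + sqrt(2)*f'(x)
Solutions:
 f(x) = C1 + C2*x^(1 - sqrt(2))


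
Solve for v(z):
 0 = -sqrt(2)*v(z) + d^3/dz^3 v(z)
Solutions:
 v(z) = C3*exp(2^(1/6)*z) + (C1*sin(2^(1/6)*sqrt(3)*z/2) + C2*cos(2^(1/6)*sqrt(3)*z/2))*exp(-2^(1/6)*z/2)


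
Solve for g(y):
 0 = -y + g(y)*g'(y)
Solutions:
 g(y) = -sqrt(C1 + y^2)
 g(y) = sqrt(C1 + y^2)


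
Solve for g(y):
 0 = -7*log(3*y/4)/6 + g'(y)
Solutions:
 g(y) = C1 + 7*y*log(y)/6 - 7*y*log(2)/3 - 7*y/6 + 7*y*log(3)/6


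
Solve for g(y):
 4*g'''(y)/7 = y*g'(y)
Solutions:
 g(y) = C1 + Integral(C2*airyai(14^(1/3)*y/2) + C3*airybi(14^(1/3)*y/2), y)


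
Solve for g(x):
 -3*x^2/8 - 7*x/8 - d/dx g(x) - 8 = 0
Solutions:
 g(x) = C1 - x^3/8 - 7*x^2/16 - 8*x


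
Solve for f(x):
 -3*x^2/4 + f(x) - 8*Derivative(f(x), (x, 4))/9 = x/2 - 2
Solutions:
 f(x) = C1*exp(-2^(1/4)*sqrt(3)*x/2) + C2*exp(2^(1/4)*sqrt(3)*x/2) + C3*sin(2^(1/4)*sqrt(3)*x/2) + C4*cos(2^(1/4)*sqrt(3)*x/2) + 3*x^2/4 + x/2 - 2


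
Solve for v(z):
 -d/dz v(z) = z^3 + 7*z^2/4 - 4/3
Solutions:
 v(z) = C1 - z^4/4 - 7*z^3/12 + 4*z/3


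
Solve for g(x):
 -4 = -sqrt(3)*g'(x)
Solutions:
 g(x) = C1 + 4*sqrt(3)*x/3


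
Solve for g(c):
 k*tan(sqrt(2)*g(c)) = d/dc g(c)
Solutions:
 g(c) = sqrt(2)*(pi - asin(C1*exp(sqrt(2)*c*k)))/2
 g(c) = sqrt(2)*asin(C1*exp(sqrt(2)*c*k))/2


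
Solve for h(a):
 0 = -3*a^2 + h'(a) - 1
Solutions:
 h(a) = C1 + a^3 + a


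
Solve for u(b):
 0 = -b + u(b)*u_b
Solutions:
 u(b) = -sqrt(C1 + b^2)
 u(b) = sqrt(C1 + b^2)


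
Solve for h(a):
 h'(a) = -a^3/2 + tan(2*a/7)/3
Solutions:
 h(a) = C1 - a^4/8 - 7*log(cos(2*a/7))/6


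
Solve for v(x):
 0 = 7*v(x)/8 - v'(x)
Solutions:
 v(x) = C1*exp(7*x/8)


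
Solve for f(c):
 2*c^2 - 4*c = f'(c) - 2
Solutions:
 f(c) = C1 + 2*c^3/3 - 2*c^2 + 2*c


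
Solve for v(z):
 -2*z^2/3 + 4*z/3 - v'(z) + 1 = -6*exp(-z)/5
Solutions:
 v(z) = C1 - 2*z^3/9 + 2*z^2/3 + z - 6*exp(-z)/5


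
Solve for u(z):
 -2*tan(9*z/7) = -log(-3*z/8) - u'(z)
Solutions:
 u(z) = C1 - z*log(-z) - z*log(3) + z + 3*z*log(2) - 14*log(cos(9*z/7))/9


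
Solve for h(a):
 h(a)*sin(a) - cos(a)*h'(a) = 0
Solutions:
 h(a) = C1/cos(a)


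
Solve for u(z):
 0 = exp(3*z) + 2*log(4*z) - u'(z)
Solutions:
 u(z) = C1 + 2*z*log(z) + 2*z*(-1 + 2*log(2)) + exp(3*z)/3


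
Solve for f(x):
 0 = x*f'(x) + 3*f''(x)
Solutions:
 f(x) = C1 + C2*erf(sqrt(6)*x/6)


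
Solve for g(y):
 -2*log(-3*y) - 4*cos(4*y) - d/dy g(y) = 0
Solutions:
 g(y) = C1 - 2*y*log(-y) - 2*y*log(3) + 2*y - sin(4*y)


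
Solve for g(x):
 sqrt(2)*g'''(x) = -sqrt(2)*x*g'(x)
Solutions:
 g(x) = C1 + Integral(C2*airyai(-x) + C3*airybi(-x), x)


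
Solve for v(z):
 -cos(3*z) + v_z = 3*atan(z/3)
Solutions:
 v(z) = C1 + 3*z*atan(z/3) - 9*log(z^2 + 9)/2 + sin(3*z)/3


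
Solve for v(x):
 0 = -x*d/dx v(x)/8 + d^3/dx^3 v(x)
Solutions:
 v(x) = C1 + Integral(C2*airyai(x/2) + C3*airybi(x/2), x)


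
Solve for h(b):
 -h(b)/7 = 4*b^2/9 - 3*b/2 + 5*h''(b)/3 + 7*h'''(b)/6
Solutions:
 h(b) = C1*exp(b*(-20 + 100/(9*sqrt(17969) + 1567)^(1/3) + (9*sqrt(17969) + 1567)^(1/3))/42)*sin(sqrt(3)*b*(-(9*sqrt(17969) + 1567)^(1/3) + 100/(9*sqrt(17969) + 1567)^(1/3))/42) + C2*exp(b*(-20 + 100/(9*sqrt(17969) + 1567)^(1/3) + (9*sqrt(17969) + 1567)^(1/3))/42)*cos(sqrt(3)*b*(-(9*sqrt(17969) + 1567)^(1/3) + 100/(9*sqrt(17969) + 1567)^(1/3))/42) + C3*exp(-b*(100/(9*sqrt(17969) + 1567)^(1/3) + 10 + (9*sqrt(17969) + 1567)^(1/3))/21) - 28*b^2/9 + 21*b/2 + 1960/27


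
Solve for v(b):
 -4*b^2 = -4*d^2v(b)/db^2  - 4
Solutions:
 v(b) = C1 + C2*b + b^4/12 - b^2/2


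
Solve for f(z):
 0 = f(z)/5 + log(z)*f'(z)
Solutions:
 f(z) = C1*exp(-li(z)/5)


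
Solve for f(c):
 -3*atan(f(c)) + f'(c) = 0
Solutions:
 Integral(1/atan(_y), (_y, f(c))) = C1 + 3*c


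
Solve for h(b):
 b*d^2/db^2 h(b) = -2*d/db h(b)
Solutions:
 h(b) = C1 + C2/b


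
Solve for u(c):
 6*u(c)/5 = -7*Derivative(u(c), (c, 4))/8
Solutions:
 u(c) = (C1*sin(sqrt(2)*3^(1/4)*35^(3/4)*c/35) + C2*cos(sqrt(2)*3^(1/4)*35^(3/4)*c/35))*exp(-sqrt(2)*3^(1/4)*35^(3/4)*c/35) + (C3*sin(sqrt(2)*3^(1/4)*35^(3/4)*c/35) + C4*cos(sqrt(2)*3^(1/4)*35^(3/4)*c/35))*exp(sqrt(2)*3^(1/4)*35^(3/4)*c/35)


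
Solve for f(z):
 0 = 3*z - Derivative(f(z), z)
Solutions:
 f(z) = C1 + 3*z^2/2


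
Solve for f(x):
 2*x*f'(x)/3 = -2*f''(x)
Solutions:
 f(x) = C1 + C2*erf(sqrt(6)*x/6)


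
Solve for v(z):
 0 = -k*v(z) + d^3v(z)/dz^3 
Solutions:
 v(z) = C1*exp(k^(1/3)*z) + C2*exp(k^(1/3)*z*(-1 + sqrt(3)*I)/2) + C3*exp(-k^(1/3)*z*(1 + sqrt(3)*I)/2)


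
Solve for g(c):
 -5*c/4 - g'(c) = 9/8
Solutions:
 g(c) = C1 - 5*c^2/8 - 9*c/8


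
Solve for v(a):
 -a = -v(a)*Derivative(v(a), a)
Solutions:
 v(a) = -sqrt(C1 + a^2)
 v(a) = sqrt(C1 + a^2)


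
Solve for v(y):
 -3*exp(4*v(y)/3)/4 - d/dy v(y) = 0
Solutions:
 v(y) = 3*log(-(1/(C1 + 3*y))^(1/4)) + 3*log(3)/4
 v(y) = 3*log(1/(C1 + 3*y))/4 + 3*log(3)/4
 v(y) = 3*log(-I*(1/(C1 + 3*y))^(1/4)) + 3*log(3)/4
 v(y) = 3*log(I*(1/(C1 + 3*y))^(1/4)) + 3*log(3)/4


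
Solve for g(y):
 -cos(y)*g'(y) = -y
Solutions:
 g(y) = C1 + Integral(y/cos(y), y)


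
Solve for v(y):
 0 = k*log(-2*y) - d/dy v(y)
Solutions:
 v(y) = C1 + k*y*log(-y) + k*y*(-1 + log(2))


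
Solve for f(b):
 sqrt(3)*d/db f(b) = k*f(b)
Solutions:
 f(b) = C1*exp(sqrt(3)*b*k/3)


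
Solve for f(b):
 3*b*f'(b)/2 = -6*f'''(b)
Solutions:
 f(b) = C1 + Integral(C2*airyai(-2^(1/3)*b/2) + C3*airybi(-2^(1/3)*b/2), b)


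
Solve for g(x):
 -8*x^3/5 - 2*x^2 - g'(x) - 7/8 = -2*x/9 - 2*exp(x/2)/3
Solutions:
 g(x) = C1 - 2*x^4/5 - 2*x^3/3 + x^2/9 - 7*x/8 + 4*exp(x/2)/3


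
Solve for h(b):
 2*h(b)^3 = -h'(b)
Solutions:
 h(b) = -sqrt(2)*sqrt(-1/(C1 - 2*b))/2
 h(b) = sqrt(2)*sqrt(-1/(C1 - 2*b))/2


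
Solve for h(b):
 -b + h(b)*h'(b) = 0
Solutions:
 h(b) = -sqrt(C1 + b^2)
 h(b) = sqrt(C1 + b^2)


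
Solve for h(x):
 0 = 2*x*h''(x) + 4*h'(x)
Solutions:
 h(x) = C1 + C2/x


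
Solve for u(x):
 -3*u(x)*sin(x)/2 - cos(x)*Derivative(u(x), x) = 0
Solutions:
 u(x) = C1*cos(x)^(3/2)


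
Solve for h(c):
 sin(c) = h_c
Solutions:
 h(c) = C1 - cos(c)


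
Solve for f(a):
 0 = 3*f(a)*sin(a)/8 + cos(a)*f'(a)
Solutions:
 f(a) = C1*cos(a)^(3/8)


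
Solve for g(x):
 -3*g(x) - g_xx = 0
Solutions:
 g(x) = C1*sin(sqrt(3)*x) + C2*cos(sqrt(3)*x)


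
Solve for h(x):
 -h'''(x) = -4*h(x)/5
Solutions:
 h(x) = C3*exp(10^(2/3)*x/5) + (C1*sin(10^(2/3)*sqrt(3)*x/10) + C2*cos(10^(2/3)*sqrt(3)*x/10))*exp(-10^(2/3)*x/10)


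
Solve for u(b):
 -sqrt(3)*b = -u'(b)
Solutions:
 u(b) = C1 + sqrt(3)*b^2/2


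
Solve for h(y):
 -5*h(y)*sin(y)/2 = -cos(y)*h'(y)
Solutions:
 h(y) = C1/cos(y)^(5/2)


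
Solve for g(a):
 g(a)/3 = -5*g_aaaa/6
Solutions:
 g(a) = (C1*sin(10^(3/4)*a/10) + C2*cos(10^(3/4)*a/10))*exp(-10^(3/4)*a/10) + (C3*sin(10^(3/4)*a/10) + C4*cos(10^(3/4)*a/10))*exp(10^(3/4)*a/10)


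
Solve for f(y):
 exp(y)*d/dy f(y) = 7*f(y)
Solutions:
 f(y) = C1*exp(-7*exp(-y))


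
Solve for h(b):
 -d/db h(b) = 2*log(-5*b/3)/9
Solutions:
 h(b) = C1 - 2*b*log(-b)/9 + 2*b*(-log(5) + 1 + log(3))/9


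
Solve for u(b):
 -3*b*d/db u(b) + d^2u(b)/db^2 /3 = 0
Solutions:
 u(b) = C1 + C2*erfi(3*sqrt(2)*b/2)


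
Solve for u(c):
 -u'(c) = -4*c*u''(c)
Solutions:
 u(c) = C1 + C2*c^(5/4)


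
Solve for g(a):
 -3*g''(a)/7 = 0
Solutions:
 g(a) = C1 + C2*a


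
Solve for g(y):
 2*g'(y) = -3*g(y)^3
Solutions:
 g(y) = -sqrt(-1/(C1 - 3*y))
 g(y) = sqrt(-1/(C1 - 3*y))


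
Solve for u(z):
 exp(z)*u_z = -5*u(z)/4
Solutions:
 u(z) = C1*exp(5*exp(-z)/4)


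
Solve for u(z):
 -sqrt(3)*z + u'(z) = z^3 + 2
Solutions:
 u(z) = C1 + z^4/4 + sqrt(3)*z^2/2 + 2*z


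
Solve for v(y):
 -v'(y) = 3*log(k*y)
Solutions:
 v(y) = C1 - 3*y*log(k*y) + 3*y


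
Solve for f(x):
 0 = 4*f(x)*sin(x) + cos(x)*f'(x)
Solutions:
 f(x) = C1*cos(x)^4


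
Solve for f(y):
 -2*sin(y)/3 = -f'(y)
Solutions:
 f(y) = C1 - 2*cos(y)/3


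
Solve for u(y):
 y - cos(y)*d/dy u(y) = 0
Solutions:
 u(y) = C1 + Integral(y/cos(y), y)


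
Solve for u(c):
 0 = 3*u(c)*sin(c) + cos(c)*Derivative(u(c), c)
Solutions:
 u(c) = C1*cos(c)^3


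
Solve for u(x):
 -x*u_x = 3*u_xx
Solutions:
 u(x) = C1 + C2*erf(sqrt(6)*x/6)


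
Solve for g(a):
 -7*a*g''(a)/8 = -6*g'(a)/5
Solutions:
 g(a) = C1 + C2*a^(83/35)


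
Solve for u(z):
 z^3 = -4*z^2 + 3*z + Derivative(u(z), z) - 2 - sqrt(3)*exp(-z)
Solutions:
 u(z) = C1 + z^4/4 + 4*z^3/3 - 3*z^2/2 + 2*z - sqrt(3)*exp(-z)


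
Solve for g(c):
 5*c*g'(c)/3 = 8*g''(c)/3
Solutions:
 g(c) = C1 + C2*erfi(sqrt(5)*c/4)


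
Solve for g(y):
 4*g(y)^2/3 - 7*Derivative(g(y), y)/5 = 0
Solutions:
 g(y) = -21/(C1 + 20*y)


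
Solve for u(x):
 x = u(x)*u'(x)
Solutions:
 u(x) = -sqrt(C1 + x^2)
 u(x) = sqrt(C1 + x^2)


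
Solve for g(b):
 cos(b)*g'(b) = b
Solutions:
 g(b) = C1 + Integral(b/cos(b), b)


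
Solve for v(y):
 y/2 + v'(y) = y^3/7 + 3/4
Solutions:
 v(y) = C1 + y^4/28 - y^2/4 + 3*y/4


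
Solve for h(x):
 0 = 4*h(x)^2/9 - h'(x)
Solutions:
 h(x) = -9/(C1 + 4*x)


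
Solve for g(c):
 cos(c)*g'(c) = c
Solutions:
 g(c) = C1 + Integral(c/cos(c), c)


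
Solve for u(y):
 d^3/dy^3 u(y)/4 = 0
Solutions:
 u(y) = C1 + C2*y + C3*y^2


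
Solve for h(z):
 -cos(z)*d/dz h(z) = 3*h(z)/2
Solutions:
 h(z) = C1*(sin(z) - 1)^(3/4)/(sin(z) + 1)^(3/4)


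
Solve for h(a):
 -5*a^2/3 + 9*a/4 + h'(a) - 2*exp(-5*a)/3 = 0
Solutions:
 h(a) = C1 + 5*a^3/9 - 9*a^2/8 - 2*exp(-5*a)/15


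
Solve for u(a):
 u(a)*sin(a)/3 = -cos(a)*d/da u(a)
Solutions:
 u(a) = C1*cos(a)^(1/3)


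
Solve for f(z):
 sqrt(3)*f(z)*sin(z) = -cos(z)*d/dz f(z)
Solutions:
 f(z) = C1*cos(z)^(sqrt(3))


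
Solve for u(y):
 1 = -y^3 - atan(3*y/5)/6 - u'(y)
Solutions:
 u(y) = C1 - y^4/4 - y*atan(3*y/5)/6 - y + 5*log(9*y^2 + 25)/36


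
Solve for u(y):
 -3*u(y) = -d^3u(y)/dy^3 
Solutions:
 u(y) = C3*exp(3^(1/3)*y) + (C1*sin(3^(5/6)*y/2) + C2*cos(3^(5/6)*y/2))*exp(-3^(1/3)*y/2)


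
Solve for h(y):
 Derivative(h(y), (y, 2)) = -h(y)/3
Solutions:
 h(y) = C1*sin(sqrt(3)*y/3) + C2*cos(sqrt(3)*y/3)


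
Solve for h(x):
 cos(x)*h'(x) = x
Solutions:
 h(x) = C1 + Integral(x/cos(x), x)


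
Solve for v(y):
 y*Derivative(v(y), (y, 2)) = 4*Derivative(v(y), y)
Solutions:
 v(y) = C1 + C2*y^5


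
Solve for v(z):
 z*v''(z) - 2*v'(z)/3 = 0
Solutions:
 v(z) = C1 + C2*z^(5/3)


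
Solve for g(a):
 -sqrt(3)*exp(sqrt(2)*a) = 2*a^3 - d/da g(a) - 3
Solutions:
 g(a) = C1 + a^4/2 - 3*a + sqrt(6)*exp(sqrt(2)*a)/2


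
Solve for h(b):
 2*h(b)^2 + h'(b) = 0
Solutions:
 h(b) = 1/(C1 + 2*b)


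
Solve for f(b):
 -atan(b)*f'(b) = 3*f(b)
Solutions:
 f(b) = C1*exp(-3*Integral(1/atan(b), b))


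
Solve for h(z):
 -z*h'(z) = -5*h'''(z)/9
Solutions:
 h(z) = C1 + Integral(C2*airyai(15^(2/3)*z/5) + C3*airybi(15^(2/3)*z/5), z)


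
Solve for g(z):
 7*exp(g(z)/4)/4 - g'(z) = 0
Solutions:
 g(z) = 4*log(-1/(C1 + 7*z)) + 16*log(2)


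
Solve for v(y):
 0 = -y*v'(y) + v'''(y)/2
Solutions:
 v(y) = C1 + Integral(C2*airyai(2^(1/3)*y) + C3*airybi(2^(1/3)*y), y)


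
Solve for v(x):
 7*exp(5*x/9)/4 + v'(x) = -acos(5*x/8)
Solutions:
 v(x) = C1 - x*acos(5*x/8) + sqrt(64 - 25*x^2)/5 - 63*exp(5*x/9)/20


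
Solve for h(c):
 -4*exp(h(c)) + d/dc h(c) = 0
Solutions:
 h(c) = log(-1/(C1 + 4*c))


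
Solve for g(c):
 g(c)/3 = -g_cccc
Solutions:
 g(c) = (C1*sin(sqrt(2)*3^(3/4)*c/6) + C2*cos(sqrt(2)*3^(3/4)*c/6))*exp(-sqrt(2)*3^(3/4)*c/6) + (C3*sin(sqrt(2)*3^(3/4)*c/6) + C4*cos(sqrt(2)*3^(3/4)*c/6))*exp(sqrt(2)*3^(3/4)*c/6)


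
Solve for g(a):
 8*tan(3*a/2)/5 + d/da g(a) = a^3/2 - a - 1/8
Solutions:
 g(a) = C1 + a^4/8 - a^2/2 - a/8 + 16*log(cos(3*a/2))/15


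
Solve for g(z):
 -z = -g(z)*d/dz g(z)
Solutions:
 g(z) = -sqrt(C1 + z^2)
 g(z) = sqrt(C1 + z^2)


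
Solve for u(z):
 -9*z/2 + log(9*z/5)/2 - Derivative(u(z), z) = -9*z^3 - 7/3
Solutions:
 u(z) = C1 + 9*z^4/4 - 9*z^2/4 + z*log(z)/2 - z*log(5)/2 + z*log(3) + 11*z/6


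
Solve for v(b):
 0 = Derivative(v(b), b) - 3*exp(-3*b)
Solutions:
 v(b) = C1 - exp(-3*b)


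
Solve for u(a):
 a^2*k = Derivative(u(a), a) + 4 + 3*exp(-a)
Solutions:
 u(a) = C1 + a^3*k/3 - 4*a + 3*exp(-a)


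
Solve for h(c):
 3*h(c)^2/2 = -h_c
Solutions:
 h(c) = 2/(C1 + 3*c)


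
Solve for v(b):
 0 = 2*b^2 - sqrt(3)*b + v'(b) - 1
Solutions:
 v(b) = C1 - 2*b^3/3 + sqrt(3)*b^2/2 + b


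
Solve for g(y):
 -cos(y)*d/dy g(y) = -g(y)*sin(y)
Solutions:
 g(y) = C1/cos(y)


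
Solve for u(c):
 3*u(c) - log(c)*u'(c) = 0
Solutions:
 u(c) = C1*exp(3*li(c))


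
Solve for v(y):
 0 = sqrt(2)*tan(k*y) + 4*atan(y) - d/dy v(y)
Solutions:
 v(y) = C1 + 4*y*atan(y) + sqrt(2)*Piecewise((-log(cos(k*y))/k, Ne(k, 0)), (0, True)) - 2*log(y^2 + 1)


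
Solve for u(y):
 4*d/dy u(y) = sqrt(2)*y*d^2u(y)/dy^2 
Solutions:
 u(y) = C1 + C2*y^(1 + 2*sqrt(2))


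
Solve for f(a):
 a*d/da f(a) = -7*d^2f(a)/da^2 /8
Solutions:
 f(a) = C1 + C2*erf(2*sqrt(7)*a/7)


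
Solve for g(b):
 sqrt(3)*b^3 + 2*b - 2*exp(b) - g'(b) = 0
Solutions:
 g(b) = C1 + sqrt(3)*b^4/4 + b^2 - 2*exp(b)


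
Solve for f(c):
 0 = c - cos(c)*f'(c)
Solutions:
 f(c) = C1 + Integral(c/cos(c), c)


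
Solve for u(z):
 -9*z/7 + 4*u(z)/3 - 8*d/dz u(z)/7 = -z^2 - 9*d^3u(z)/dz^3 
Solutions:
 u(z) = C1*exp(2^(1/3)*z*(4*2^(1/3)/(sqrt(191793)/441 + 1)^(1/3) + 21*(sqrt(191793)/441 + 1)^(1/3))/126)*sin(sqrt(3)*z*(-21*(2*sqrt(191793)/441 + 2)^(1/3) + 8/(2*sqrt(191793)/441 + 2)^(1/3))/126) + C2*exp(2^(1/3)*z*(4*2^(1/3)/(sqrt(191793)/441 + 1)^(1/3) + 21*(sqrt(191793)/441 + 1)^(1/3))/126)*cos(sqrt(3)*z*(-21*(2*sqrt(191793)/441 + 2)^(1/3) + 8/(2*sqrt(191793)/441 + 2)^(1/3))/126) + C3*exp(-2^(1/3)*z*(4*2^(1/3)/(sqrt(191793)/441 + 1)^(1/3) + 21*(sqrt(191793)/441 + 1)^(1/3))/63) - 3*z^2/4 - 9*z/28 - 27/98


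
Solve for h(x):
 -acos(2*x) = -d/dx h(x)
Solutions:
 h(x) = C1 + x*acos(2*x) - sqrt(1 - 4*x^2)/2


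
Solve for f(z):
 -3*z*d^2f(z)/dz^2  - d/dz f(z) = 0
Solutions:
 f(z) = C1 + C2*z^(2/3)


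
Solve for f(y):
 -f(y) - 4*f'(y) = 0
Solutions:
 f(y) = C1*exp(-y/4)


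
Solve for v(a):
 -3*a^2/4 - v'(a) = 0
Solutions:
 v(a) = C1 - a^3/4


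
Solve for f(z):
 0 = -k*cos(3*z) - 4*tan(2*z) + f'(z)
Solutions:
 f(z) = C1 + k*sin(3*z)/3 - 2*log(cos(2*z))


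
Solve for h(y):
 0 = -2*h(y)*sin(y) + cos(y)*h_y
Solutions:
 h(y) = C1/cos(y)^2


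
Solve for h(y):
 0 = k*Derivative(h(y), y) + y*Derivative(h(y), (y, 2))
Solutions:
 h(y) = C1 + y^(1 - re(k))*(C2*sin(log(y)*Abs(im(k))) + C3*cos(log(y)*im(k)))


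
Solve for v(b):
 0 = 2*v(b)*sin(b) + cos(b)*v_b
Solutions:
 v(b) = C1*cos(b)^2


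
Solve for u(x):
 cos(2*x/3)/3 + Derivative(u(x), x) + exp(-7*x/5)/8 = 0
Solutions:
 u(x) = C1 - sin(2*x/3)/2 + 5*exp(-7*x/5)/56


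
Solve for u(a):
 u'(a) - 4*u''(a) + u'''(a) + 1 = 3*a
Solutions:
 u(a) = C1 + C2*exp(a*(2 - sqrt(3))) + C3*exp(a*(sqrt(3) + 2)) + 3*a^2/2 + 11*a


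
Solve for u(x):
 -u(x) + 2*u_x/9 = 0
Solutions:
 u(x) = C1*exp(9*x/2)


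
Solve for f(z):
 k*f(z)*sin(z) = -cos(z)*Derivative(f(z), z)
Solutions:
 f(z) = C1*exp(k*log(cos(z)))


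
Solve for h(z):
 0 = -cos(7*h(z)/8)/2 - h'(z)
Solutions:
 z/2 - 4*log(sin(7*h(z)/8) - 1)/7 + 4*log(sin(7*h(z)/8) + 1)/7 = C1


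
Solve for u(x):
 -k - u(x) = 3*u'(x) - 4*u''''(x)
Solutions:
 u(x) = C1*exp(x*(-4 - (1 + 3*sqrt(57))^(1/3) + 8/(1 + 3*sqrt(57))^(1/3))/12)*sin(sqrt(3)*x*(8/(1 + 3*sqrt(57))^(1/3) + (1 + 3*sqrt(57))^(1/3))/12) + C2*exp(x*(-4 - (1 + 3*sqrt(57))^(1/3) + 8/(1 + 3*sqrt(57))^(1/3))/12)*cos(sqrt(3)*x*(8/(1 + 3*sqrt(57))^(1/3) + (1 + 3*sqrt(57))^(1/3))/12) + C3*exp(x) + C4*exp(x*(-8/(1 + 3*sqrt(57))^(1/3) - 2 + (1 + 3*sqrt(57))^(1/3))/6) - k


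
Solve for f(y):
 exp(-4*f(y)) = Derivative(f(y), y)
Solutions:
 f(y) = log(-I*(C1 + 4*y)^(1/4))
 f(y) = log(I*(C1 + 4*y)^(1/4))
 f(y) = log(-(C1 + 4*y)^(1/4))
 f(y) = log(C1 + 4*y)/4


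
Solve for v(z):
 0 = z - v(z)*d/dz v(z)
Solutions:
 v(z) = -sqrt(C1 + z^2)
 v(z) = sqrt(C1 + z^2)


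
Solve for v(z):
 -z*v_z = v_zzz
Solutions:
 v(z) = C1 + Integral(C2*airyai(-z) + C3*airybi(-z), z)


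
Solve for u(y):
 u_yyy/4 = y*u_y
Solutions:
 u(y) = C1 + Integral(C2*airyai(2^(2/3)*y) + C3*airybi(2^(2/3)*y), y)


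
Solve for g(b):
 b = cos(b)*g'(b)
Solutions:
 g(b) = C1 + Integral(b/cos(b), b)


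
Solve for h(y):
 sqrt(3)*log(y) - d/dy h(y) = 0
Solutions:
 h(y) = C1 + sqrt(3)*y*log(y) - sqrt(3)*y


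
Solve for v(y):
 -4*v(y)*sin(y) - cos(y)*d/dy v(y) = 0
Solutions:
 v(y) = C1*cos(y)^4


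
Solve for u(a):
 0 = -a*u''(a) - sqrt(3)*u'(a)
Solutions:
 u(a) = C1 + C2*a^(1 - sqrt(3))


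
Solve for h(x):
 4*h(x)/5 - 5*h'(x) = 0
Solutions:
 h(x) = C1*exp(4*x/25)


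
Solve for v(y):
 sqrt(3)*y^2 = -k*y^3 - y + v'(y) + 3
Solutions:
 v(y) = C1 + k*y^4/4 + sqrt(3)*y^3/3 + y^2/2 - 3*y


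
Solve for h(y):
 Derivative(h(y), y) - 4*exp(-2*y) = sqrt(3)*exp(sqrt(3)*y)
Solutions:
 h(y) = C1 + exp(sqrt(3)*y) - 2*exp(-2*y)


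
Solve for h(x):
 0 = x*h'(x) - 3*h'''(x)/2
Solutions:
 h(x) = C1 + Integral(C2*airyai(2^(1/3)*3^(2/3)*x/3) + C3*airybi(2^(1/3)*3^(2/3)*x/3), x)


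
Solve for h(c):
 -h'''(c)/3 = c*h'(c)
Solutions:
 h(c) = C1 + Integral(C2*airyai(-3^(1/3)*c) + C3*airybi(-3^(1/3)*c), c)


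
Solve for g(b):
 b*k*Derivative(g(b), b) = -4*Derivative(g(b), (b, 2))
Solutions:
 g(b) = Piecewise((-sqrt(2)*sqrt(pi)*C1*erf(sqrt(2)*b*sqrt(k)/4)/sqrt(k) - C2, (k > 0) | (k < 0)), (-C1*b - C2, True))


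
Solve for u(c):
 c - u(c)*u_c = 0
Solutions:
 u(c) = -sqrt(C1 + c^2)
 u(c) = sqrt(C1 + c^2)


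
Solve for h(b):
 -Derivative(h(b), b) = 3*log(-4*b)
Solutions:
 h(b) = C1 - 3*b*log(-b) + 3*b*(1 - 2*log(2))


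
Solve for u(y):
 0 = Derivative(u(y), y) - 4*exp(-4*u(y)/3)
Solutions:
 u(y) = 3*log(-I*(C1 + 16*y/3)^(1/4))
 u(y) = 3*log(I*(C1 + 16*y/3)^(1/4))
 u(y) = 3*log(-(C1 + 16*y/3)^(1/4))
 u(y) = 3*log(C1 + 16*y/3)/4


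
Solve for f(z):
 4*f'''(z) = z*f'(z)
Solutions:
 f(z) = C1 + Integral(C2*airyai(2^(1/3)*z/2) + C3*airybi(2^(1/3)*z/2), z)


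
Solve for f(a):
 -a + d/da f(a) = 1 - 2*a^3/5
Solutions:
 f(a) = C1 - a^4/10 + a^2/2 + a


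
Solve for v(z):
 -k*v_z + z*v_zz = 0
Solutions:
 v(z) = C1 + z^(re(k) + 1)*(C2*sin(log(z)*Abs(im(k))) + C3*cos(log(z)*im(k)))


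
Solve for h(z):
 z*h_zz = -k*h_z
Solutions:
 h(z) = C1 + z^(1 - re(k))*(C2*sin(log(z)*Abs(im(k))) + C3*cos(log(z)*im(k)))


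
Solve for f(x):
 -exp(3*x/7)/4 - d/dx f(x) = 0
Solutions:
 f(x) = C1 - 7*exp(3*x/7)/12


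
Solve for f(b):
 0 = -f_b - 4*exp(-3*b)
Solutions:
 f(b) = C1 + 4*exp(-3*b)/3


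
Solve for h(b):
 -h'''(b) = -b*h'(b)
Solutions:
 h(b) = C1 + Integral(C2*airyai(b) + C3*airybi(b), b)


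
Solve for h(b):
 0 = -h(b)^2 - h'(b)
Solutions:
 h(b) = 1/(C1 + b)


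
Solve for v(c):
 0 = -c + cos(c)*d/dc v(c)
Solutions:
 v(c) = C1 + Integral(c/cos(c), c)


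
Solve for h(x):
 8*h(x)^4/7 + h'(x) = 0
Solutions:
 h(x) = 7^(1/3)*(1/(C1 + 24*x))^(1/3)
 h(x) = 7^(1/3)*(-3^(2/3) - 3*3^(1/6)*I)*(1/(C1 + 8*x))^(1/3)/6
 h(x) = 7^(1/3)*(-3^(2/3) + 3*3^(1/6)*I)*(1/(C1 + 8*x))^(1/3)/6


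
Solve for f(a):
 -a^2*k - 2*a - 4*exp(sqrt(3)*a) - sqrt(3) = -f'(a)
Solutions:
 f(a) = C1 + a^3*k/3 + a^2 + sqrt(3)*a + 4*sqrt(3)*exp(sqrt(3)*a)/3


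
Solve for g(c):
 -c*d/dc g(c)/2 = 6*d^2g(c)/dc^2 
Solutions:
 g(c) = C1 + C2*erf(sqrt(6)*c/12)


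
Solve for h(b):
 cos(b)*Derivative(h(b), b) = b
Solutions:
 h(b) = C1 + Integral(b/cos(b), b)


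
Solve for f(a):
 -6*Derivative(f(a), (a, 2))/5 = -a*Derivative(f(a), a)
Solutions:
 f(a) = C1 + C2*erfi(sqrt(15)*a/6)


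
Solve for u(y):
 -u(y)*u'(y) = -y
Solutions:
 u(y) = -sqrt(C1 + y^2)
 u(y) = sqrt(C1 + y^2)


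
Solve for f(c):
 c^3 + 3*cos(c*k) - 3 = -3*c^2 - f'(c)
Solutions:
 f(c) = C1 - c^4/4 - c^3 + 3*c - 3*sin(c*k)/k


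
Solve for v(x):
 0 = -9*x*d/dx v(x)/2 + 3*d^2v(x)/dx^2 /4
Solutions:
 v(x) = C1 + C2*erfi(sqrt(3)*x)


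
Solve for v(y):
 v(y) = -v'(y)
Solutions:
 v(y) = C1*exp(-y)


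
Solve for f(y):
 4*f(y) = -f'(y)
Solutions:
 f(y) = C1*exp(-4*y)


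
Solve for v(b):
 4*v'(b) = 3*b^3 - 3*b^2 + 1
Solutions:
 v(b) = C1 + 3*b^4/16 - b^3/4 + b/4


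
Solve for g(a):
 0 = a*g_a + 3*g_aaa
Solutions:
 g(a) = C1 + Integral(C2*airyai(-3^(2/3)*a/3) + C3*airybi(-3^(2/3)*a/3), a)


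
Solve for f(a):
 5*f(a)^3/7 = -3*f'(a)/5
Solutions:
 f(a) = -sqrt(42)*sqrt(-1/(C1 - 25*a))/2
 f(a) = sqrt(42)*sqrt(-1/(C1 - 25*a))/2


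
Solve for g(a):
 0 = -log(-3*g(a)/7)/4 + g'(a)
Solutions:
 -4*Integral(1/(log(-_y) - log(7) + log(3)), (_y, g(a))) = C1 - a


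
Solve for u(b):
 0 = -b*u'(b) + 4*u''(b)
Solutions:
 u(b) = C1 + C2*erfi(sqrt(2)*b/4)


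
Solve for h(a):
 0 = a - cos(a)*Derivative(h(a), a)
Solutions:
 h(a) = C1 + Integral(a/cos(a), a)


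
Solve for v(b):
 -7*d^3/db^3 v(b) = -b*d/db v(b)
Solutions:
 v(b) = C1 + Integral(C2*airyai(7^(2/3)*b/7) + C3*airybi(7^(2/3)*b/7), b)


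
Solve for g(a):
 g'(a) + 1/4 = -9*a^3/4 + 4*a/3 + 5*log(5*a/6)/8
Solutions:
 g(a) = C1 - 9*a^4/16 + 2*a^2/3 + 5*a*log(a)/8 - 5*a*log(6)/8 - 7*a/8 + 5*a*log(5)/8


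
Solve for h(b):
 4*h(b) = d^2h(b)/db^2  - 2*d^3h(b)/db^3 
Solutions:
 h(b) = C1*exp(b*((12*sqrt(321) + 215)^(-1/3) + 2 + (12*sqrt(321) + 215)^(1/3))/12)*sin(sqrt(3)*b*(-(12*sqrt(321) + 215)^(1/3) + (12*sqrt(321) + 215)^(-1/3))/12) + C2*exp(b*((12*sqrt(321) + 215)^(-1/3) + 2 + (12*sqrt(321) + 215)^(1/3))/12)*cos(sqrt(3)*b*(-(12*sqrt(321) + 215)^(1/3) + (12*sqrt(321) + 215)^(-1/3))/12) + C3*exp(b*(-(12*sqrt(321) + 215)^(1/3) - 1/(12*sqrt(321) + 215)^(1/3) + 1)/6)


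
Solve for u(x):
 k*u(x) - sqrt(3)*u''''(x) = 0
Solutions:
 u(x) = C1*exp(-3^(7/8)*k^(1/4)*x/3) + C2*exp(3^(7/8)*k^(1/4)*x/3) + C3*exp(-3^(7/8)*I*k^(1/4)*x/3) + C4*exp(3^(7/8)*I*k^(1/4)*x/3)


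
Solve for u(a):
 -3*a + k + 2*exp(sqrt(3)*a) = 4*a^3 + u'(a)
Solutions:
 u(a) = C1 - a^4 - 3*a^2/2 + a*k + 2*sqrt(3)*exp(sqrt(3)*a)/3


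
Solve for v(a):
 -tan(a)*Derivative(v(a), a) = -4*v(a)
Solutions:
 v(a) = C1*sin(a)^4


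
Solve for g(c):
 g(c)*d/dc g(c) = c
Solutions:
 g(c) = -sqrt(C1 + c^2)
 g(c) = sqrt(C1 + c^2)


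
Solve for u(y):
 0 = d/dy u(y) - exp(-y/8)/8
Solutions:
 u(y) = C1 - 1/exp(y)^(1/8)


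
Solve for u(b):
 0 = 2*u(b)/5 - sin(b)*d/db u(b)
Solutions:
 u(b) = C1*(cos(b) - 1)^(1/5)/(cos(b) + 1)^(1/5)


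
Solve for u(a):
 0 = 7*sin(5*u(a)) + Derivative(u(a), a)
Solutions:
 u(a) = -acos((-C1 - exp(70*a))/(C1 - exp(70*a)))/5 + 2*pi/5
 u(a) = acos((-C1 - exp(70*a))/(C1 - exp(70*a)))/5


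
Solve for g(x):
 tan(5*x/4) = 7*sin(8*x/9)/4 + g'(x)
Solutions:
 g(x) = C1 - 4*log(cos(5*x/4))/5 + 63*cos(8*x/9)/32


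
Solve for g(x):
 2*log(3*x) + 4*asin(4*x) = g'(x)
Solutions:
 g(x) = C1 + 2*x*log(x) + 4*x*asin(4*x) - 2*x + 2*x*log(3) + sqrt(1 - 16*x^2)


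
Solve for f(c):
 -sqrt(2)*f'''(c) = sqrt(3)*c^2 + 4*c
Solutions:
 f(c) = C1 + C2*c + C3*c^2 - sqrt(6)*c^5/120 - sqrt(2)*c^4/12


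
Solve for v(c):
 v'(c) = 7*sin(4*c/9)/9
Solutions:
 v(c) = C1 - 7*cos(4*c/9)/4


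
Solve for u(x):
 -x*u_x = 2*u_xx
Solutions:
 u(x) = C1 + C2*erf(x/2)


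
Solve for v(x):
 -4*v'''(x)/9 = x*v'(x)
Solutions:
 v(x) = C1 + Integral(C2*airyai(-2^(1/3)*3^(2/3)*x/2) + C3*airybi(-2^(1/3)*3^(2/3)*x/2), x)


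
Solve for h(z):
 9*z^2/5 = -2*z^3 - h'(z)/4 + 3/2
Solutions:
 h(z) = C1 - 2*z^4 - 12*z^3/5 + 6*z


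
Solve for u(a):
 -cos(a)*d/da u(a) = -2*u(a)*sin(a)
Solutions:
 u(a) = C1/cos(a)^2


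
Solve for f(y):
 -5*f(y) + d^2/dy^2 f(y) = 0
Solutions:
 f(y) = C1*exp(-sqrt(5)*y) + C2*exp(sqrt(5)*y)


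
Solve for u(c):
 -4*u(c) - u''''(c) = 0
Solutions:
 u(c) = (C1*sin(c) + C2*cos(c))*exp(-c) + (C3*sin(c) + C4*cos(c))*exp(c)


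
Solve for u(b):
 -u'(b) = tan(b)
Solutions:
 u(b) = C1 + log(cos(b))


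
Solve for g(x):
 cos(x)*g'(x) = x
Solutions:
 g(x) = C1 + Integral(x/cos(x), x)


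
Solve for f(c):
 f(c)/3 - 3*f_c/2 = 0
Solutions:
 f(c) = C1*exp(2*c/9)


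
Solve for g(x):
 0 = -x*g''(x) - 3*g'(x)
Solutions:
 g(x) = C1 + C2/x^2


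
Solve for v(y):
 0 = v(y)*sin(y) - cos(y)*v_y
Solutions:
 v(y) = C1/cos(y)


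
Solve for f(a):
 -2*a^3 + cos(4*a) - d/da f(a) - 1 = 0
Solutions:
 f(a) = C1 - a^4/2 - a + sin(4*a)/4


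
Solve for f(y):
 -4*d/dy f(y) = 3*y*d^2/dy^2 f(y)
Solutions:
 f(y) = C1 + C2/y^(1/3)


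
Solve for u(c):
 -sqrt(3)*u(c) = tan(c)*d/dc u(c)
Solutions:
 u(c) = C1/sin(c)^(sqrt(3))


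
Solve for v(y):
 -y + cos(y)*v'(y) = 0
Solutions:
 v(y) = C1 + Integral(y/cos(y), y)


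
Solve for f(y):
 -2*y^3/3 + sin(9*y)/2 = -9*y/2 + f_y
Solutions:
 f(y) = C1 - y^4/6 + 9*y^2/4 - cos(9*y)/18


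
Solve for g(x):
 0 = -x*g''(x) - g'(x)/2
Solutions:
 g(x) = C1 + C2*sqrt(x)


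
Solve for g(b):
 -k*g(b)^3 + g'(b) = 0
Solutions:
 g(b) = -sqrt(2)*sqrt(-1/(C1 + b*k))/2
 g(b) = sqrt(2)*sqrt(-1/(C1 + b*k))/2


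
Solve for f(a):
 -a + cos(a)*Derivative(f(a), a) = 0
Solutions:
 f(a) = C1 + Integral(a/cos(a), a)


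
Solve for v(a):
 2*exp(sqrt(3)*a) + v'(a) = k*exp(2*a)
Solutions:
 v(a) = C1 + k*exp(2*a)/2 - 2*sqrt(3)*exp(sqrt(3)*a)/3


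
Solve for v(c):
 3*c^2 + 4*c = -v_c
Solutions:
 v(c) = C1 - c^3 - 2*c^2


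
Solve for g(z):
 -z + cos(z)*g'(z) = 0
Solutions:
 g(z) = C1 + Integral(z/cos(z), z)


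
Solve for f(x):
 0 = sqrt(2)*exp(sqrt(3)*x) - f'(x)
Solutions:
 f(x) = C1 + sqrt(6)*exp(sqrt(3)*x)/3


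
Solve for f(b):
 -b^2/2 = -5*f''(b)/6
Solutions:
 f(b) = C1 + C2*b + b^4/20


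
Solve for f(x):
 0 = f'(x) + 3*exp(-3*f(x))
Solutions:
 f(x) = log(C1 - 9*x)/3
 f(x) = log((-3^(1/3) - 3^(5/6)*I)*(C1 - 3*x)^(1/3)/2)
 f(x) = log((-3^(1/3) + 3^(5/6)*I)*(C1 - 3*x)^(1/3)/2)


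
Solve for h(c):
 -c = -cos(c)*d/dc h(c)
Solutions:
 h(c) = C1 + Integral(c/cos(c), c)


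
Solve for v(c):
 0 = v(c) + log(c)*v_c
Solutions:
 v(c) = C1*exp(-li(c))


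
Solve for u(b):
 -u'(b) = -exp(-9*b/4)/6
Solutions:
 u(b) = C1 - 2*exp(-9*b/4)/27


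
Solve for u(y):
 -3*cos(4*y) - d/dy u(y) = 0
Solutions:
 u(y) = C1 - 3*sin(4*y)/4


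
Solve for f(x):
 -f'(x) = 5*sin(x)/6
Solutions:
 f(x) = C1 + 5*cos(x)/6


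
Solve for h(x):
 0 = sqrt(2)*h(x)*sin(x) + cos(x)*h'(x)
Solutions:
 h(x) = C1*cos(x)^(sqrt(2))


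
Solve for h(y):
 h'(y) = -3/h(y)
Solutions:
 h(y) = -sqrt(C1 - 6*y)
 h(y) = sqrt(C1 - 6*y)


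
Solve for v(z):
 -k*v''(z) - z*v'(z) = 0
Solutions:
 v(z) = C1 + C2*sqrt(k)*erf(sqrt(2)*z*sqrt(1/k)/2)


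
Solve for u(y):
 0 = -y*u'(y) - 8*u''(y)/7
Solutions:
 u(y) = C1 + C2*erf(sqrt(7)*y/4)


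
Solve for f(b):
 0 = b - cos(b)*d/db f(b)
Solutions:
 f(b) = C1 + Integral(b/cos(b), b)


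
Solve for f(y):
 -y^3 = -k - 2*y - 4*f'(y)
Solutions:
 f(y) = C1 - k*y/4 + y^4/16 - y^2/4


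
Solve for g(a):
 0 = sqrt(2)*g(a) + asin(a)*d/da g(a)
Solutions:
 g(a) = C1*exp(-sqrt(2)*Integral(1/asin(a), a))


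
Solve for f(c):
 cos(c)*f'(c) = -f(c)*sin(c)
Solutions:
 f(c) = C1*cos(c)


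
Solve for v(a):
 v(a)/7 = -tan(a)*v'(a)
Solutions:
 v(a) = C1/sin(a)^(1/7)


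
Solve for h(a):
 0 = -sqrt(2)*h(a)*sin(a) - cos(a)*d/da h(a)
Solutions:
 h(a) = C1*cos(a)^(sqrt(2))


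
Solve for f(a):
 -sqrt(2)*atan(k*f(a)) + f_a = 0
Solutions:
 Integral(1/atan(_y*k), (_y, f(a))) = C1 + sqrt(2)*a


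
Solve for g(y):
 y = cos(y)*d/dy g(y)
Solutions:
 g(y) = C1 + Integral(y/cos(y), y)


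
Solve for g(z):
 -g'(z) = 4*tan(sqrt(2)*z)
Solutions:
 g(z) = C1 + 2*sqrt(2)*log(cos(sqrt(2)*z))


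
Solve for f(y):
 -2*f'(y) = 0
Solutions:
 f(y) = C1


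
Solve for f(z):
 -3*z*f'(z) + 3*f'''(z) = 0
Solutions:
 f(z) = C1 + Integral(C2*airyai(z) + C3*airybi(z), z)


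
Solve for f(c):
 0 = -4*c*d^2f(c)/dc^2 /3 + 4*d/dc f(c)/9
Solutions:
 f(c) = C1 + C2*c^(4/3)


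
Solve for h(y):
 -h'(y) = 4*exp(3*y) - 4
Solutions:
 h(y) = C1 + 4*y - 4*exp(3*y)/3


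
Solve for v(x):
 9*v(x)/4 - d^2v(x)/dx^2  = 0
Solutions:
 v(x) = C1*exp(-3*x/2) + C2*exp(3*x/2)


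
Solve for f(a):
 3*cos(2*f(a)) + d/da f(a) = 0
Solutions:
 f(a) = -asin((C1 + exp(12*a))/(C1 - exp(12*a)))/2 + pi/2
 f(a) = asin((C1 + exp(12*a))/(C1 - exp(12*a)))/2


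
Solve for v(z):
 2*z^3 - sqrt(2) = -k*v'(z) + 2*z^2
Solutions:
 v(z) = C1 - z^4/(2*k) + 2*z^3/(3*k) + sqrt(2)*z/k


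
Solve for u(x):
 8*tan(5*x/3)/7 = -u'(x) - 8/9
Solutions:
 u(x) = C1 - 8*x/9 + 24*log(cos(5*x/3))/35


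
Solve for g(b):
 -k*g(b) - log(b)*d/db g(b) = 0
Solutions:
 g(b) = C1*exp(-k*li(b))


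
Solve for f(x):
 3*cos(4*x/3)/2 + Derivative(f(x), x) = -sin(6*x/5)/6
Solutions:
 f(x) = C1 - 9*sin(4*x/3)/8 + 5*cos(6*x/5)/36


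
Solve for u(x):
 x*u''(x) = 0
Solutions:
 u(x) = C1 + C2*x


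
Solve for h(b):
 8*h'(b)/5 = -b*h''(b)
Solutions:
 h(b) = C1 + C2/b^(3/5)


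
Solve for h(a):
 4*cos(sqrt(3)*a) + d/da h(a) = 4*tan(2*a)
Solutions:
 h(a) = C1 - 2*log(cos(2*a)) - 4*sqrt(3)*sin(sqrt(3)*a)/3


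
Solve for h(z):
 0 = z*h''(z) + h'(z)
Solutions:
 h(z) = C1 + C2*log(z)


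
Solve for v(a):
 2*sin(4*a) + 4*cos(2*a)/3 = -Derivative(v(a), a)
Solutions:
 v(a) = C1 - 2*sin(2*a)/3 + cos(4*a)/2


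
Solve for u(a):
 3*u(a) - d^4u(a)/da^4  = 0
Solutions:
 u(a) = C1*exp(-3^(1/4)*a) + C2*exp(3^(1/4)*a) + C3*sin(3^(1/4)*a) + C4*cos(3^(1/4)*a)


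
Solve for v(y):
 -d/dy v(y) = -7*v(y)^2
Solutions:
 v(y) = -1/(C1 + 7*y)


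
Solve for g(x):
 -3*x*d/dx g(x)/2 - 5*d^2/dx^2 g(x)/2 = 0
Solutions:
 g(x) = C1 + C2*erf(sqrt(30)*x/10)


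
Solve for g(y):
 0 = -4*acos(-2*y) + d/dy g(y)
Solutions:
 g(y) = C1 + 4*y*acos(-2*y) + 2*sqrt(1 - 4*y^2)


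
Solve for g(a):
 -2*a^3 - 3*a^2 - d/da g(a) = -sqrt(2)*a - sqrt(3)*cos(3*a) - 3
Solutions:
 g(a) = C1 - a^4/2 - a^3 + sqrt(2)*a^2/2 + 3*a + sqrt(3)*sin(3*a)/3


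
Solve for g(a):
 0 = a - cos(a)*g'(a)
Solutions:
 g(a) = C1 + Integral(a/cos(a), a)


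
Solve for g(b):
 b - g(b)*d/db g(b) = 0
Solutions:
 g(b) = -sqrt(C1 + b^2)
 g(b) = sqrt(C1 + b^2)


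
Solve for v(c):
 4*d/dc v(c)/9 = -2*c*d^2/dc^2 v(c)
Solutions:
 v(c) = C1 + C2*c^(7/9)


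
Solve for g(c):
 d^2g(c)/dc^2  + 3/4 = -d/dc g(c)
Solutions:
 g(c) = C1 + C2*exp(-c) - 3*c/4


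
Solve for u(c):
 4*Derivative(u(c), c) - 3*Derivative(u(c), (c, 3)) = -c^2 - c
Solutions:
 u(c) = C1 + C2*exp(-2*sqrt(3)*c/3) + C3*exp(2*sqrt(3)*c/3) - c^3/12 - c^2/8 - 3*c/8


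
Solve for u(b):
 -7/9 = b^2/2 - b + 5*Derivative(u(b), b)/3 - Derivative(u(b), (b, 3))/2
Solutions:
 u(b) = C1 + C2*exp(-sqrt(30)*b/3) + C3*exp(sqrt(30)*b/3) - b^3/10 + 3*b^2/10 - 97*b/150


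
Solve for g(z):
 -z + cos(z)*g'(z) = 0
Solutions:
 g(z) = C1 + Integral(z/cos(z), z)


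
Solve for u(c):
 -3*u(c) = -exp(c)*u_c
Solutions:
 u(c) = C1*exp(-3*exp(-c))


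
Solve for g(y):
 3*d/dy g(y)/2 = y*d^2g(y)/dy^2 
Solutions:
 g(y) = C1 + C2*y^(5/2)


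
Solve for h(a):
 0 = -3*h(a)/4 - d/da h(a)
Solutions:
 h(a) = C1*exp(-3*a/4)


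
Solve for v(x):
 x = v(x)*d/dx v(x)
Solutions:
 v(x) = -sqrt(C1 + x^2)
 v(x) = sqrt(C1 + x^2)


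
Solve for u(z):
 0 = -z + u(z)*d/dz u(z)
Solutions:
 u(z) = -sqrt(C1 + z^2)
 u(z) = sqrt(C1 + z^2)


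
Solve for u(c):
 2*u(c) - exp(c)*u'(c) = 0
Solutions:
 u(c) = C1*exp(-2*exp(-c))


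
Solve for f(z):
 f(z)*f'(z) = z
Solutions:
 f(z) = -sqrt(C1 + z^2)
 f(z) = sqrt(C1 + z^2)


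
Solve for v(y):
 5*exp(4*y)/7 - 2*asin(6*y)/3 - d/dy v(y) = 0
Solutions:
 v(y) = C1 - 2*y*asin(6*y)/3 - sqrt(1 - 36*y^2)/9 + 5*exp(4*y)/28


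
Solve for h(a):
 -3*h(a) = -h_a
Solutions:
 h(a) = C1*exp(3*a)


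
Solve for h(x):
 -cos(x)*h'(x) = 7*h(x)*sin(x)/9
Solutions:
 h(x) = C1*cos(x)^(7/9)


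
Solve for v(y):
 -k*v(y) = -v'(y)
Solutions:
 v(y) = C1*exp(k*y)


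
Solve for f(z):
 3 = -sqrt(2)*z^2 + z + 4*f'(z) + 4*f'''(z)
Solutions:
 f(z) = C1 + C2*sin(z) + C3*cos(z) + sqrt(2)*z^3/12 - z^2/8 - sqrt(2)*z/2 + 3*z/4


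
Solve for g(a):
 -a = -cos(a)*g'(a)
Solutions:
 g(a) = C1 + Integral(a/cos(a), a)


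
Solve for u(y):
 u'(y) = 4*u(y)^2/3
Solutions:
 u(y) = -3/(C1 + 4*y)


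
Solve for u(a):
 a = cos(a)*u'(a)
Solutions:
 u(a) = C1 + Integral(a/cos(a), a)


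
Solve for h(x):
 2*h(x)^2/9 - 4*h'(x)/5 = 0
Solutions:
 h(x) = -18/(C1 + 5*x)


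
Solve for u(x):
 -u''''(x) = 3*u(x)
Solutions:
 u(x) = (C1*sin(sqrt(2)*3^(1/4)*x/2) + C2*cos(sqrt(2)*3^(1/4)*x/2))*exp(-sqrt(2)*3^(1/4)*x/2) + (C3*sin(sqrt(2)*3^(1/4)*x/2) + C4*cos(sqrt(2)*3^(1/4)*x/2))*exp(sqrt(2)*3^(1/4)*x/2)


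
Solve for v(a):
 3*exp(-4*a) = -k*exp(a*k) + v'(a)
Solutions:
 v(a) = C1 + exp(a*k) - 3*exp(-4*a)/4


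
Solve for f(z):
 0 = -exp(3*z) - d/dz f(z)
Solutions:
 f(z) = C1 - exp(3*z)/3


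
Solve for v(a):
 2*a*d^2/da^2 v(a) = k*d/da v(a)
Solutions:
 v(a) = C1 + a^(re(k)/2 + 1)*(C2*sin(log(a)*Abs(im(k))/2) + C3*cos(log(a)*im(k)/2))


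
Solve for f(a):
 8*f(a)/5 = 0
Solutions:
 f(a) = 0


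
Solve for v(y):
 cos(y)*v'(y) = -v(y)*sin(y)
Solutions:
 v(y) = C1*cos(y)


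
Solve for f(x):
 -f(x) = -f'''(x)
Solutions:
 f(x) = C3*exp(x) + (C1*sin(sqrt(3)*x/2) + C2*cos(sqrt(3)*x/2))*exp(-x/2)


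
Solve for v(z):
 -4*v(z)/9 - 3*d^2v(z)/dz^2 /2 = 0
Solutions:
 v(z) = C1*sin(2*sqrt(6)*z/9) + C2*cos(2*sqrt(6)*z/9)


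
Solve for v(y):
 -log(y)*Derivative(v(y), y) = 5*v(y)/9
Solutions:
 v(y) = C1*exp(-5*li(y)/9)


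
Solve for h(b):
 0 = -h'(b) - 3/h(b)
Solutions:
 h(b) = -sqrt(C1 - 6*b)
 h(b) = sqrt(C1 - 6*b)


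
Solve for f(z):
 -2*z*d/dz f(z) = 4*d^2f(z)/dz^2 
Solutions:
 f(z) = C1 + C2*erf(z/2)


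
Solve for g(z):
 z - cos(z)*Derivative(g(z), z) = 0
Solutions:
 g(z) = C1 + Integral(z/cos(z), z)


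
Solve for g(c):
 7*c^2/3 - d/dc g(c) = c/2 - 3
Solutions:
 g(c) = C1 + 7*c^3/9 - c^2/4 + 3*c


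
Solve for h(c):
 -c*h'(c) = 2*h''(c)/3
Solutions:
 h(c) = C1 + C2*erf(sqrt(3)*c/2)


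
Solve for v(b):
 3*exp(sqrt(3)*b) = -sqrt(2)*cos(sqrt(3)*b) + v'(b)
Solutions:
 v(b) = C1 + sqrt(3)*exp(sqrt(3)*b) + sqrt(6)*sin(sqrt(3)*b)/3


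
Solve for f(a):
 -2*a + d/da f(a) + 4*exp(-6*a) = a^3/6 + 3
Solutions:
 f(a) = C1 + a^4/24 + a^2 + 3*a + 2*exp(-6*a)/3


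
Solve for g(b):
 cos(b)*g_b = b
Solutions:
 g(b) = C1 + Integral(b/cos(b), b)


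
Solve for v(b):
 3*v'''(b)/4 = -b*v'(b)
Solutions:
 v(b) = C1 + Integral(C2*airyai(-6^(2/3)*b/3) + C3*airybi(-6^(2/3)*b/3), b)


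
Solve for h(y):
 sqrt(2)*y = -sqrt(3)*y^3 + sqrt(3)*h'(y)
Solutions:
 h(y) = C1 + y^4/4 + sqrt(6)*y^2/6


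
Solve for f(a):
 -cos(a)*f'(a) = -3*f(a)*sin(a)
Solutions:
 f(a) = C1/cos(a)^3


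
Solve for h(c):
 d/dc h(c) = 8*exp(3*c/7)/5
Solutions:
 h(c) = C1 + 56*exp(3*c/7)/15


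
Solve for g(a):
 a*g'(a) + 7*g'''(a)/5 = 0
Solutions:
 g(a) = C1 + Integral(C2*airyai(-5^(1/3)*7^(2/3)*a/7) + C3*airybi(-5^(1/3)*7^(2/3)*a/7), a)


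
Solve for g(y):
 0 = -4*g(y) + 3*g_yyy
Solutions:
 g(y) = C3*exp(6^(2/3)*y/3) + (C1*sin(2^(2/3)*3^(1/6)*y/2) + C2*cos(2^(2/3)*3^(1/6)*y/2))*exp(-6^(2/3)*y/6)


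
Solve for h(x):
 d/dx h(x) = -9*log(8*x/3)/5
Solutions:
 h(x) = C1 - 9*x*log(x)/5 - 27*x*log(2)/5 + 9*x/5 + 9*x*log(3)/5


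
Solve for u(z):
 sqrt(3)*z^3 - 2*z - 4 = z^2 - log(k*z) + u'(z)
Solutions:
 u(z) = C1 + sqrt(3)*z^4/4 - z^3/3 - z^2 + z*log(k*z) - 5*z


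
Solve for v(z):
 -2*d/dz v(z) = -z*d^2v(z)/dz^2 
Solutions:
 v(z) = C1 + C2*z^3


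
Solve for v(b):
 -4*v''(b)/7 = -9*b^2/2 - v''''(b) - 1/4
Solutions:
 v(b) = C1 + C2*b + C3*exp(-2*sqrt(7)*b/7) + C4*exp(2*sqrt(7)*b/7) + 21*b^4/32 + 14*b^2


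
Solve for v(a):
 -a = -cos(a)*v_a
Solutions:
 v(a) = C1 + Integral(a/cos(a), a)


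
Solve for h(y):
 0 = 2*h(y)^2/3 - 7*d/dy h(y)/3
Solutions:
 h(y) = -7/(C1 + 2*y)


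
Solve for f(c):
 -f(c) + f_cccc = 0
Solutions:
 f(c) = C1*exp(-c) + C2*exp(c) + C3*sin(c) + C4*cos(c)


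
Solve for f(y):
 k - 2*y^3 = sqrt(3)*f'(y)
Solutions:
 f(y) = C1 + sqrt(3)*k*y/3 - sqrt(3)*y^4/6


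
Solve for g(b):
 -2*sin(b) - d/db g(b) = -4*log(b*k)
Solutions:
 g(b) = C1 + 4*b*log(b*k) - 4*b + 2*cos(b)


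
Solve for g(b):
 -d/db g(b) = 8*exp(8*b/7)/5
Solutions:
 g(b) = C1 - 7*exp(8*b/7)/5


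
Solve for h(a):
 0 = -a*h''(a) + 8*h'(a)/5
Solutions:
 h(a) = C1 + C2*a^(13/5)


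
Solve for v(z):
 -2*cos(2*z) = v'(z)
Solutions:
 v(z) = C1 - sin(2*z)


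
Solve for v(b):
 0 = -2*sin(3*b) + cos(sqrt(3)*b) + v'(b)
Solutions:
 v(b) = C1 - sqrt(3)*sin(sqrt(3)*b)/3 - 2*cos(3*b)/3


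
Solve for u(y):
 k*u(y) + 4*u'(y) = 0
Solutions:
 u(y) = C1*exp(-k*y/4)


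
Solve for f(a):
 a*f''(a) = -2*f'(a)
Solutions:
 f(a) = C1 + C2/a


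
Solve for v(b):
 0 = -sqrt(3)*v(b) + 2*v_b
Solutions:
 v(b) = C1*exp(sqrt(3)*b/2)


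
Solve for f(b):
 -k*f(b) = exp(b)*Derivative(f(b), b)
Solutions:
 f(b) = C1*exp(k*exp(-b))


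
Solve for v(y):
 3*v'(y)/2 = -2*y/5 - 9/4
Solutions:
 v(y) = C1 - 2*y^2/15 - 3*y/2


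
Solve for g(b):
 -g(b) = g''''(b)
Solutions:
 g(b) = (C1*sin(sqrt(2)*b/2) + C2*cos(sqrt(2)*b/2))*exp(-sqrt(2)*b/2) + (C3*sin(sqrt(2)*b/2) + C4*cos(sqrt(2)*b/2))*exp(sqrt(2)*b/2)


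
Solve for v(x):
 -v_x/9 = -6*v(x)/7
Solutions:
 v(x) = C1*exp(54*x/7)


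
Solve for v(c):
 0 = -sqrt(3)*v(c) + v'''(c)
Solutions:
 v(c) = C3*exp(3^(1/6)*c) + (C1*sin(3^(2/3)*c/2) + C2*cos(3^(2/3)*c/2))*exp(-3^(1/6)*c/2)


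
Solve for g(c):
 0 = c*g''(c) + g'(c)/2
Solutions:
 g(c) = C1 + C2*sqrt(c)


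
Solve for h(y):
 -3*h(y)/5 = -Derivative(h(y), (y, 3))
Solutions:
 h(y) = C3*exp(3^(1/3)*5^(2/3)*y/5) + (C1*sin(3^(5/6)*5^(2/3)*y/10) + C2*cos(3^(5/6)*5^(2/3)*y/10))*exp(-3^(1/3)*5^(2/3)*y/10)


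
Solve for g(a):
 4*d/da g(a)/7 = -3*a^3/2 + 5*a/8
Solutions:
 g(a) = C1 - 21*a^4/32 + 35*a^2/64


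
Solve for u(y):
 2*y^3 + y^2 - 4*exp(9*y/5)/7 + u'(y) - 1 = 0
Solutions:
 u(y) = C1 - y^4/2 - y^3/3 + y + 20*exp(9*y/5)/63
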